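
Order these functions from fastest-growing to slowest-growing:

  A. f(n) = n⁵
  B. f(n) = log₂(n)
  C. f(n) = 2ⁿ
C > A > B

Comparing growth rates:
C = 2ⁿ is O(2ⁿ)
A = n⁵ is O(n⁵)
B = log₂(n) is O(log n)

Therefore, the order from fastest to slowest is: C > A > B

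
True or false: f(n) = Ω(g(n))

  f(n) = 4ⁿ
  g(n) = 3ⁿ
True

f(n) = 4ⁿ is O(4ⁿ), and g(n) = 3ⁿ is O(3ⁿ).
Since O(4ⁿ) grows at least as fast as O(3ⁿ), f(n) = Ω(g(n)) is true.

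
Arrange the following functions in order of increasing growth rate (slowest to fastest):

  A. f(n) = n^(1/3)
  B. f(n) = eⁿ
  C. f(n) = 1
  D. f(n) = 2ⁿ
C < A < D < B

Comparing growth rates:
C = 1 is O(1)
A = n^(1/3) is O(n^(1/3))
D = 2ⁿ is O(2ⁿ)
B = eⁿ is O(eⁿ)

Therefore, the order from slowest to fastest is: C < A < D < B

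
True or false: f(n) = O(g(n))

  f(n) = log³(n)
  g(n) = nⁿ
True

f(n) = log³(n) is O(log³ n), and g(n) = nⁿ is O(nⁿ).
Since O(log³ n) ⊆ O(nⁿ) (f grows no faster than g), f(n) = O(g(n)) is true.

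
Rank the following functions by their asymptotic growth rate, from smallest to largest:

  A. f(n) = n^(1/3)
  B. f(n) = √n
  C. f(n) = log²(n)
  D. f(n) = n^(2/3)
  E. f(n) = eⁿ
C < A < B < D < E

Comparing growth rates:
C = log²(n) is O(log² n)
A = n^(1/3) is O(n^(1/3))
B = √n is O(√n)
D = n^(2/3) is O(n^(2/3))
E = eⁿ is O(eⁿ)

Therefore, the order from slowest to fastest is: C < A < B < D < E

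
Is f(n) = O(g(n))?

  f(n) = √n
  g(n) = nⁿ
True

f(n) = √n is O(√n), and g(n) = nⁿ is O(nⁿ).
Since O(√n) ⊆ O(nⁿ) (f grows no faster than g), f(n) = O(g(n)) is true.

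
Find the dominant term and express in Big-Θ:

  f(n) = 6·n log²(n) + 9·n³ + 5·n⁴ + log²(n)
Θ(n⁴)

Order the terms by growth rate: log²(n) ≺ 6·n log²(n) ≺ 9·n³ ≺ 5·n⁴.
The fastest-growing term 5·n⁴ dominates as n → ∞; dropping its constant factor gives Θ(n⁴).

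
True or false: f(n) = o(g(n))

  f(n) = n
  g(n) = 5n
False

f(n) = n is O(n), and g(n) = 5n is O(n).
Since they have the same growth rate, f(n) = o(g(n)) is false.
(f = o(g) requires f to grow strictly slower, not equal.)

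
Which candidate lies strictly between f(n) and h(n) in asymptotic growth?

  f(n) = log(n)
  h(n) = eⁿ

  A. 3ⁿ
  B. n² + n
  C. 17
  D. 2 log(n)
B

We need g(n) with log(n) = o(g(n)) and g(n) = o(eⁿ), i.e. O(log n) ≺ g ≺ O(eⁿ).
Check each option:
  A. 3ⁿ — O(3ⁿ) does not grow strictly slower than h(n)
  B. n² + n — O(n²) is strictly between O(log n) and O(eⁿ) ✓
  C. 17 — O(1) does not grow strictly faster than f(n)
  D. 2 log(n) — O(log n) does not grow strictly faster than f(n)

Only option B (n² + n) lies strictly between.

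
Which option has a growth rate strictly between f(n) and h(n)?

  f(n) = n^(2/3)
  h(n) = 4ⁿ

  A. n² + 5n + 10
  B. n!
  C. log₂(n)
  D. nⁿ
A

We need g(n) with n^(2/3) = o(g(n)) and g(n) = o(4ⁿ), i.e. O(n^(2/3)) ≺ g ≺ O(4ⁿ).
Check each option:
  A. n² + 5n + 10 — O(n²) is strictly between O(n^(2/3)) and O(4ⁿ) ✓
  B. n! — O(n!) does not grow strictly slower than h(n)
  C. log₂(n) — O(log n) does not grow strictly faster than f(n)
  D. nⁿ — O(nⁿ) does not grow strictly slower than h(n)

Only option A (n² + 5n + 10) lies strictly between.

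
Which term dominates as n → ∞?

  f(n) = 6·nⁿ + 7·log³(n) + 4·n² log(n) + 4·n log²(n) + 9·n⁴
6·nⁿ

Looking at each term:
  - 6·nⁿ is O(nⁿ)
  - 7·log³(n) is O(log³ n)
  - 4·n² log(n) is O(n² log n)
  - 4·n log²(n) is O(n log² n)
  - 9·n⁴ is O(n⁴)

The term 6·nⁿ (O(nⁿ)) grows fastest and dominates all others.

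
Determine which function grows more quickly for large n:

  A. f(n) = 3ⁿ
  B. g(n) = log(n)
A

f(n) = 3ⁿ is O(3ⁿ), while g(n) = log(n) is O(log n).
Since O(3ⁿ) grows faster than O(log n), f(n) dominates.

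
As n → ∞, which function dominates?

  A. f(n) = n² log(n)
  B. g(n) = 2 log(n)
A

f(n) = n² log(n) is O(n² log n), while g(n) = 2 log(n) is O(log n).
Since O(n² log n) grows faster than O(log n), f(n) dominates.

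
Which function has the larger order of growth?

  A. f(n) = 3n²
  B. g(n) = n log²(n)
A

f(n) = 3n² is O(n²), while g(n) = n log²(n) is O(n log² n).
Since O(n²) grows faster than O(n log² n), f(n) dominates.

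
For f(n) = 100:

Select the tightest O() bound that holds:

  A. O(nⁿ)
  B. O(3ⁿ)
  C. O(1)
C

f(n) = 100 is O(1).
All listed options are valid Big-O bounds (upper bounds),
but O(1) is the tightest (smallest valid bound).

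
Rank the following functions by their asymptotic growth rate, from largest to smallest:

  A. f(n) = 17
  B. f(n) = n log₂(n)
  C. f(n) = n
B > C > A

Comparing growth rates:
B = n log₂(n) is O(n log n)
C = n is O(n)
A = 17 is O(1)

Therefore, the order from fastest to slowest is: B > C > A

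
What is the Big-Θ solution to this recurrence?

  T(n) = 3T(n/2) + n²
Θ(n²)

Master Theorem: a = 3, b = 2, f(n) = n².
Compute the critical exponent d = log₂(3) = 1.585.
Compare f(n) = Θ(n²) against n^d:
  k = 2 > d = 1.585, so f(n) = Ω(n^(d+ε)) — Case 3.
  Regularity: a·(n/b)^2/n^2 = a/b^2 = 3/4 < 1 ✓.
  The top-level work dominates: T(n) = Θ(f(n)) = Θ(n²).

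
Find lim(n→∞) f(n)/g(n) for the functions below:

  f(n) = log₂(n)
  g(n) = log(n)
1/log(2)

Since log₂(n) and log(n) have the same growth rate (O(log n)),
the ratio converges to a constant: 1/log(2).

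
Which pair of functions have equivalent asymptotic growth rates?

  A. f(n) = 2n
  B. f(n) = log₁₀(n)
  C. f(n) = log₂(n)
B and C

Examining each function:
  A. 2n is O(n)
  B. log₁₀(n) is O(log n)
  C. log₂(n) is O(log n)

Functions B and C both have the same complexity class.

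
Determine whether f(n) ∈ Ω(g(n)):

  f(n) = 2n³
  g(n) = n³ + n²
True

f(n) = 2n³ and g(n) = n³ + n² are both O(n³).
Big-Ω permits equal growth rates (f ≥ c·g for some c > 0), so f(n) = Ω(g(n)) is true.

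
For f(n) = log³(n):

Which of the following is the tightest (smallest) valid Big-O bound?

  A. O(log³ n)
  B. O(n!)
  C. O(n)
A

f(n) = log³(n) is O(log³ n).
All listed options are valid Big-O bounds (upper bounds),
but O(log³ n) is the tightest (smallest valid bound).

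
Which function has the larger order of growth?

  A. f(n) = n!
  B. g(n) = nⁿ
B

f(n) = n! is O(n!), while g(n) = nⁿ is O(nⁿ).
Since O(nⁿ) grows faster than O(n!), g(n) dominates.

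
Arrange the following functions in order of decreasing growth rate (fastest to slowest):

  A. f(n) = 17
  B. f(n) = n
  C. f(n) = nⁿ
C > B > A

Comparing growth rates:
C = nⁿ is O(nⁿ)
B = n is O(n)
A = 17 is O(1)

Therefore, the order from fastest to slowest is: C > B > A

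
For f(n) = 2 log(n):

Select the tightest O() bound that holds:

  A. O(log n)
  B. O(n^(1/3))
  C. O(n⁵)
A

f(n) = 2 log(n) is O(log n).
All listed options are valid Big-O bounds (upper bounds),
but O(log n) is the tightest (smallest valid bound).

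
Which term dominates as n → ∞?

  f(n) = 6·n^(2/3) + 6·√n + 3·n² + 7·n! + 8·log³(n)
7·n!

Looking at each term:
  - 6·n^(2/3) is O(n^(2/3))
  - 6·√n is O(√n)
  - 3·n² is O(n²)
  - 7·n! is O(n!)
  - 8·log³(n) is O(log³ n)

The term 7·n! (O(n!)) grows fastest and dominates all others.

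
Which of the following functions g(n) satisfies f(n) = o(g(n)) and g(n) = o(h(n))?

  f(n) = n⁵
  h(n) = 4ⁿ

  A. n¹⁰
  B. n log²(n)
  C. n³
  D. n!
A

We need g(n) with n⁵ = o(g(n)) and g(n) = o(4ⁿ), i.e. O(n⁵) ≺ g ≺ O(4ⁿ).
Check each option:
  A. n¹⁰ — O(n¹⁰) is strictly between O(n⁵) and O(4ⁿ) ✓
  B. n log²(n) — O(n log² n) does not grow strictly faster than f(n)
  C. n³ — O(n³) does not grow strictly faster than f(n)
  D. n! — O(n!) does not grow strictly slower than h(n)

Only option A (n¹⁰) lies strictly between.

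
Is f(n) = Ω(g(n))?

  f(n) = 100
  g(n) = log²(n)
False

f(n) = 100 is O(1), and g(n) = log²(n) is O(log² n).
Since O(1) grows slower than O(log² n), f(n) = Ω(g(n)) is false.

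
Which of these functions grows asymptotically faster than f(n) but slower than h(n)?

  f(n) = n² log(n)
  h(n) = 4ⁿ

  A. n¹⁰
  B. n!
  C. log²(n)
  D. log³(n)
A

We need g(n) with n² log(n) = o(g(n)) and g(n) = o(4ⁿ), i.e. O(n² log n) ≺ g ≺ O(4ⁿ).
Check each option:
  A. n¹⁰ — O(n¹⁰) is strictly between O(n² log n) and O(4ⁿ) ✓
  B. n! — O(n!) does not grow strictly slower than h(n)
  C. log²(n) — O(log² n) does not grow strictly faster than f(n)
  D. log³(n) — O(log³ n) does not grow strictly faster than f(n)

Only option A (n¹⁰) lies strictly between.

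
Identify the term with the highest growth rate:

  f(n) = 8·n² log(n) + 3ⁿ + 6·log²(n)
3ⁿ

Looking at each term:
  - 8·n² log(n) is O(n² log n)
  - 3ⁿ is O(3ⁿ)
  - 6·log²(n) is O(log² n)

The term 3ⁿ (O(3ⁿ)) grows fastest and dominates all others.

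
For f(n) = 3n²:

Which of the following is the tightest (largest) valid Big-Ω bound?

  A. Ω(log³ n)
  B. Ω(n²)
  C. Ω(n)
B

f(n) = 3n² is Ω(n²).
All listed options are valid Big-Ω bounds (lower bounds),
but Ω(n²) is the tightest (largest valid bound).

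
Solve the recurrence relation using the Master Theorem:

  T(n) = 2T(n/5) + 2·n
Θ(n)

Master Theorem: a = 2, b = 5, f(n) = 2·n.
Compute the critical exponent d = log₅(2) = 0.431.
Compare f(n) = Θ(n) against n^d:
  k = 1 > d = 0.431, so f(n) = Ω(n^(d+ε)) — Case 3.
  Regularity: a·(n/b)^1/n^1 = a/b^1 = 2/5 < 1 ✓.
  The top-level work dominates: T(n) = Θ(f(n)) = Θ(n).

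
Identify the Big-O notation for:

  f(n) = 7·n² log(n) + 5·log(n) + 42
O(n² log n)

The dominant term in 7·n² log(n) + 5·log(n) + 42 is 7·n² log(n), which is Θ(n² log n).
Lower-order terms (5·log(n), 42) are asymptotically negligible.
Constants are absorbed, so the tightest bound is O(n² log n).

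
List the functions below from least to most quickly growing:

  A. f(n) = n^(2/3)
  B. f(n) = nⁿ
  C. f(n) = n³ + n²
A < C < B

Comparing growth rates:
A = n^(2/3) is O(n^(2/3))
C = n³ + n² is O(n³)
B = nⁿ is O(nⁿ)

Therefore, the order from slowest to fastest is: A < C < B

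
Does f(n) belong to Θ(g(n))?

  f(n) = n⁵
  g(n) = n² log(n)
False

f(n) = n⁵ is O(n⁵), and g(n) = n² log(n) is O(n² log n).
Since they have different growth rates, f(n) = Θ(g(n)) is false.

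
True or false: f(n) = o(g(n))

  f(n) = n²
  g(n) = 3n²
False

f(n) = n² is O(n²), and g(n) = 3n² is O(n²).
Since they have the same growth rate, f(n) = o(g(n)) is false.
(f = o(g) requires f to grow strictly slower, not equal.)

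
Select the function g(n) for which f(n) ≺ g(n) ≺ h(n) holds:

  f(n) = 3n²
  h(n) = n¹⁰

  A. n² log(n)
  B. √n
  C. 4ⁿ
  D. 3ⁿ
A

We need g(n) with 3n² = o(g(n)) and g(n) = o(n¹⁰), i.e. O(n²) ≺ g ≺ O(n¹⁰).
Check each option:
  A. n² log(n) — O(n² log n) is strictly between O(n²) and O(n¹⁰) ✓
  B. √n — O(√n) does not grow strictly faster than f(n)
  C. 4ⁿ — O(4ⁿ) does not grow strictly slower than h(n)
  D. 3ⁿ — O(3ⁿ) does not grow strictly slower than h(n)

Only option A (n² log(n)) lies strictly between.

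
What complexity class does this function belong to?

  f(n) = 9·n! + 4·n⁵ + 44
O(n!)

The dominant term in 9·n! + 4·n⁵ + 44 is 9·n!, which is Θ(n!).
Lower-order terms (4·n⁵, 44) are asymptotically negligible.
Constants are absorbed, so the tightest bound is O(n!).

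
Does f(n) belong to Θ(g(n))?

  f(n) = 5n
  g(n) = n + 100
True

f(n) = 5n and g(n) = n + 100 are both O(n).
Since they have the same asymptotic growth rate, f(n) = Θ(g(n)) is true.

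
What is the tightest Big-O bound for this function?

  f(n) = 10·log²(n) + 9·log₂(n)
O(log² n)

The dominant term in 10·log²(n) + 9·log₂(n) is 10·log²(n), which is Θ(log² n).
Lower-order terms (9·log₂(n)) are asymptotically negligible.
Constants are absorbed, so the tightest bound is O(log² n).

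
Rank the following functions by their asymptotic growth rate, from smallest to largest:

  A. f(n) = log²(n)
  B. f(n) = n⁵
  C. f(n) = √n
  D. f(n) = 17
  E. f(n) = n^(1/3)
D < A < E < C < B

Comparing growth rates:
D = 17 is O(1)
A = log²(n) is O(log² n)
E = n^(1/3) is O(n^(1/3))
C = √n is O(√n)
B = n⁵ is O(n⁵)

Therefore, the order from slowest to fastest is: D < A < E < C < B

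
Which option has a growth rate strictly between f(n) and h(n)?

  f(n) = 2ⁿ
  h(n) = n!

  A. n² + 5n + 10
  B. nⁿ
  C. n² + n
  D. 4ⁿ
D

We need g(n) with 2ⁿ = o(g(n)) and g(n) = o(n!), i.e. O(2ⁿ) ≺ g ≺ O(n!).
Check each option:
  A. n² + 5n + 10 — O(n²) does not grow strictly faster than f(n)
  B. nⁿ — O(nⁿ) does not grow strictly slower than h(n)
  C. n² + n — O(n²) does not grow strictly faster than f(n)
  D. 4ⁿ — O(4ⁿ) is strictly between O(2ⁿ) and O(n!) ✓

Only option D (4ⁿ) lies strictly between.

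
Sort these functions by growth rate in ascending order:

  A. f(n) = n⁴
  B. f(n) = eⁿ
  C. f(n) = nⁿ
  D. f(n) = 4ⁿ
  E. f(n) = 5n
E < A < B < D < C

Comparing growth rates:
E = 5n is O(n)
A = n⁴ is O(n⁴)
B = eⁿ is O(eⁿ)
D = 4ⁿ is O(4ⁿ)
C = nⁿ is O(nⁿ)

Therefore, the order from slowest to fastest is: E < A < B < D < C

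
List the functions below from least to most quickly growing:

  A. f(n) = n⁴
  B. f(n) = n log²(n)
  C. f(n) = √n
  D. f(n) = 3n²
C < B < D < A

Comparing growth rates:
C = √n is O(√n)
B = n log²(n) is O(n log² n)
D = 3n² is O(n²)
A = n⁴ is O(n⁴)

Therefore, the order from slowest to fastest is: C < B < D < A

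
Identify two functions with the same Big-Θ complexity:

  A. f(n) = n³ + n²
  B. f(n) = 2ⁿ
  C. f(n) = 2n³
A and C

Examining each function:
  A. n³ + n² is O(n³)
  B. 2ⁿ is O(2ⁿ)
  C. 2n³ is O(n³)

Functions A and C both have the same complexity class.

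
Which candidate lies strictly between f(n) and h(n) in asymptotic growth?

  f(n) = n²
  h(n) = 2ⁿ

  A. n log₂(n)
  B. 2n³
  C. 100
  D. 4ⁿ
B

We need g(n) with n² = o(g(n)) and g(n) = o(2ⁿ), i.e. O(n²) ≺ g ≺ O(2ⁿ).
Check each option:
  A. n log₂(n) — O(n log n) does not grow strictly faster than f(n)
  B. 2n³ — O(n³) is strictly between O(n²) and O(2ⁿ) ✓
  C. 100 — O(1) does not grow strictly faster than f(n)
  D. 4ⁿ — O(4ⁿ) does not grow strictly slower than h(n)

Only option B (2n³) lies strictly between.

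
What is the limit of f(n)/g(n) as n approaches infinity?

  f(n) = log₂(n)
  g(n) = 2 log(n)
1/(2*log(2))

Since log₂(n) and 2 log(n) have the same growth rate (O(log n)),
the ratio converges to a constant: 1/(2*log(2)).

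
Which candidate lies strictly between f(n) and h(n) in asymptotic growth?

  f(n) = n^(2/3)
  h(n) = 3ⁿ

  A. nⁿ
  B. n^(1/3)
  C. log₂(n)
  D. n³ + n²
D

We need g(n) with n^(2/3) = o(g(n)) and g(n) = o(3ⁿ), i.e. O(n^(2/3)) ≺ g ≺ O(3ⁿ).
Check each option:
  A. nⁿ — O(nⁿ) does not grow strictly slower than h(n)
  B. n^(1/3) — O(n^(1/3)) does not grow strictly faster than f(n)
  C. log₂(n) — O(log n) does not grow strictly faster than f(n)
  D. n³ + n² — O(n³) is strictly between O(n^(2/3)) and O(3ⁿ) ✓

Only option D (n³ + n²) lies strictly between.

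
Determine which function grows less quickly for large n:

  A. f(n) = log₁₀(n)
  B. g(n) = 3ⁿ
A

f(n) = log₁₀(n) is O(log n), while g(n) = 3ⁿ is O(3ⁿ).
Since O(log n) grows slower than O(3ⁿ), f(n) is dominated.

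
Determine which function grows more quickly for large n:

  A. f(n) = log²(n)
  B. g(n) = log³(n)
B

f(n) = log²(n) is O(log² n), while g(n) = log³(n) is O(log³ n).
Since O(log³ n) grows faster than O(log² n), g(n) dominates.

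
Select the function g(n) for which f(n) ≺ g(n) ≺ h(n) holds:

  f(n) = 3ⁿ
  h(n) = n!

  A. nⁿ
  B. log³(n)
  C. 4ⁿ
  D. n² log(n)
C

We need g(n) with 3ⁿ = o(g(n)) and g(n) = o(n!), i.e. O(3ⁿ) ≺ g ≺ O(n!).
Check each option:
  A. nⁿ — O(nⁿ) does not grow strictly slower than h(n)
  B. log³(n) — O(log³ n) does not grow strictly faster than f(n)
  C. 4ⁿ — O(4ⁿ) is strictly between O(3ⁿ) and O(n!) ✓
  D. n² log(n) — O(n² log n) does not grow strictly faster than f(n)

Only option C (4ⁿ) lies strictly between.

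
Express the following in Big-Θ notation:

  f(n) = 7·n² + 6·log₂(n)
Θ(n²)

Order the terms by growth rate: 6·log₂(n) ≺ 7·n².
The fastest-growing term 7·n² dominates as n → ∞; dropping its constant factor gives Θ(n²).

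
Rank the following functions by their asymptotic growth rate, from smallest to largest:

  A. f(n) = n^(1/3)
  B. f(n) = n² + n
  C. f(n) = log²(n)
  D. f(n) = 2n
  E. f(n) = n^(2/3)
C < A < E < D < B

Comparing growth rates:
C = log²(n) is O(log² n)
A = n^(1/3) is O(n^(1/3))
E = n^(2/3) is O(n^(2/3))
D = 2n is O(n)
B = n² + n is O(n²)

Therefore, the order from slowest to fastest is: C < A < E < D < B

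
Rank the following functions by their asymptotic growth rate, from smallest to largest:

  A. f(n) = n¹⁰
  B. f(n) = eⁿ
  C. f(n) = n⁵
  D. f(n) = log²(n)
D < C < A < B

Comparing growth rates:
D = log²(n) is O(log² n)
C = n⁵ is O(n⁵)
A = n¹⁰ is O(n¹⁰)
B = eⁿ is O(eⁿ)

Therefore, the order from slowest to fastest is: D < C < A < B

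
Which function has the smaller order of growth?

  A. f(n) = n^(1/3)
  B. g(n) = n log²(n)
A

f(n) = n^(1/3) is O(n^(1/3)), while g(n) = n log²(n) is O(n log² n).
Since O(n^(1/3)) grows slower than O(n log² n), f(n) is dominated.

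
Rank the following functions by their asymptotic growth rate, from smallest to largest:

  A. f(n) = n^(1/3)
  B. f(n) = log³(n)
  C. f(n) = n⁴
B < A < C

Comparing growth rates:
B = log³(n) is O(log³ n)
A = n^(1/3) is O(n^(1/3))
C = n⁴ is O(n⁴)

Therefore, the order from slowest to fastest is: B < A < C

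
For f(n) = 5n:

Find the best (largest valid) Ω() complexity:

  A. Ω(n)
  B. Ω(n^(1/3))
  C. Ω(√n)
A

f(n) = 5n is Ω(n).
All listed options are valid Big-Ω bounds (lower bounds),
but Ω(n) is the tightest (largest valid bound).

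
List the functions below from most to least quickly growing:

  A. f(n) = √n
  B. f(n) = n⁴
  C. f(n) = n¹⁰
C > B > A

Comparing growth rates:
C = n¹⁰ is O(n¹⁰)
B = n⁴ is O(n⁴)
A = √n is O(√n)

Therefore, the order from fastest to slowest is: C > B > A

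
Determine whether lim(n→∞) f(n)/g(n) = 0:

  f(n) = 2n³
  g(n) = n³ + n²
False

f(n) = 2n³ is O(n³), and g(n) = n³ + n² is O(n³).
Since they have the same growth rate, f(n) = o(g(n)) is false.
(f = o(g) requires f to grow strictly slower, not equal.)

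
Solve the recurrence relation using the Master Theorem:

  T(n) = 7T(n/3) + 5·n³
Θ(n³)

Master Theorem: a = 7, b = 3, f(n) = 5·n³.
Compute the critical exponent d = log₃(7) = 1.771.
Compare f(n) = Θ(n³) against n^d:
  k = 3 > d = 1.771, so f(n) = Ω(n^(d+ε)) — Case 3.
  Regularity: a·(n/b)^3/n^3 = a/b^3 = 7/27 < 1 ✓.
  The top-level work dominates: T(n) = Θ(f(n)) = Θ(n³).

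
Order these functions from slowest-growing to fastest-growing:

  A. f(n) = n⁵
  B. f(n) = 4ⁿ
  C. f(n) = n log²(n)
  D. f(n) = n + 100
D < C < A < B

Comparing growth rates:
D = n + 100 is O(n)
C = n log²(n) is O(n log² n)
A = n⁵ is O(n⁵)
B = 4ⁿ is O(4ⁿ)

Therefore, the order from slowest to fastest is: D < C < A < B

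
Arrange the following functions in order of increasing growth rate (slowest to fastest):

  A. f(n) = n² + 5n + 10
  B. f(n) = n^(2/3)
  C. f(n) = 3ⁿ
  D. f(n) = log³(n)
D < B < A < C

Comparing growth rates:
D = log³(n) is O(log³ n)
B = n^(2/3) is O(n^(2/3))
A = n² + 5n + 10 is O(n²)
C = 3ⁿ is O(3ⁿ)

Therefore, the order from slowest to fastest is: D < B < A < C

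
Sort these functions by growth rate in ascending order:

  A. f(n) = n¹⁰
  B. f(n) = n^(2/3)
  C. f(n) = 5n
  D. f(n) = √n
D < B < C < A

Comparing growth rates:
D = √n is O(√n)
B = n^(2/3) is O(n^(2/3))
C = 5n is O(n)
A = n¹⁰ is O(n¹⁰)

Therefore, the order from slowest to fastest is: D < B < C < A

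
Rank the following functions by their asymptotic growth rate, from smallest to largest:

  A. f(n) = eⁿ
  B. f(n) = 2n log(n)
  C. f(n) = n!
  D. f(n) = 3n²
B < D < A < C

Comparing growth rates:
B = 2n log(n) is O(n log n)
D = 3n² is O(n²)
A = eⁿ is O(eⁿ)
C = n! is O(n!)

Therefore, the order from slowest to fastest is: B < D < A < C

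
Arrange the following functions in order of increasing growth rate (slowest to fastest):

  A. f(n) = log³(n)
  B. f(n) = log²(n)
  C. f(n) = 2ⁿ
B < A < C

Comparing growth rates:
B = log²(n) is O(log² n)
A = log³(n) is O(log³ n)
C = 2ⁿ is O(2ⁿ)

Therefore, the order from slowest to fastest is: B < A < C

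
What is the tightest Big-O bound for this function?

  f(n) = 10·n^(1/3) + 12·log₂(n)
O(n^(1/3))

The dominant term in 10·n^(1/3) + 12·log₂(n) is 10·n^(1/3), which is Θ(n^(1/3)).
Lower-order terms (12·log₂(n)) are asymptotically negligible.
Constants are absorbed, so the tightest bound is O(n^(1/3)).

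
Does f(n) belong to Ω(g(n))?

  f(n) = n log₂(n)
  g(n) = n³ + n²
False

f(n) = n log₂(n) is O(n log n), and g(n) = n³ + n² is O(n³).
Since O(n log n) grows slower than O(n³), f(n) = Ω(g(n)) is false.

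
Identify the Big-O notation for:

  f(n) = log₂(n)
O(log n)

The dominant term in log₂(n) is log₂(n), which is Θ(log n).
Constants are absorbed, so the tightest bound is O(log n).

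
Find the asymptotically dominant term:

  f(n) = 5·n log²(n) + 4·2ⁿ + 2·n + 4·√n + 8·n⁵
4·2ⁿ

Looking at each term:
  - 5·n log²(n) is O(n log² n)
  - 4·2ⁿ is O(2ⁿ)
  - 2·n is O(n)
  - 4·√n is O(√n)
  - 8·n⁵ is O(n⁵)

The term 4·2ⁿ (O(2ⁿ)) grows fastest and dominates all others.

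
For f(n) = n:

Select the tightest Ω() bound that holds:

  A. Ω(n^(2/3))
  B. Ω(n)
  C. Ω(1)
B

f(n) = n is Ω(n).
All listed options are valid Big-Ω bounds (lower bounds),
but Ω(n) is the tightest (largest valid bound).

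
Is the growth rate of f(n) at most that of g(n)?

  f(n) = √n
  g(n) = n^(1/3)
False

f(n) = √n is O(√n), and g(n) = n^(1/3) is O(n^(1/3)).
Since O(√n) grows faster than O(n^(1/3)), f(n) = O(g(n)) is false.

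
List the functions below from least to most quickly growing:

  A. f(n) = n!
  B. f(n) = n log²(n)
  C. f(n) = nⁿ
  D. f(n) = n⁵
B < D < A < C

Comparing growth rates:
B = n log²(n) is O(n log² n)
D = n⁵ is O(n⁵)
A = n! is O(n!)
C = nⁿ is O(nⁿ)

Therefore, the order from slowest to fastest is: B < D < A < C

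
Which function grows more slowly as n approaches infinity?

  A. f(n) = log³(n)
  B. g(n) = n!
A

f(n) = log³(n) is O(log³ n), while g(n) = n! is O(n!).
Since O(log³ n) grows slower than O(n!), f(n) is dominated.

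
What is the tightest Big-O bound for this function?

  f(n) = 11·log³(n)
O(log³ n)

The dominant term in 11·log³(n) is 11·log³(n), which is Θ(log³ n).
Constants are absorbed, so the tightest bound is O(log³ n).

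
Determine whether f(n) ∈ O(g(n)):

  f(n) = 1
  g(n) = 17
True

f(n) = 1 and g(n) = 17 are both O(1).
Big-O permits equal growth rates (f ≤ c·g for some c), so f(n) = O(g(n)) is true.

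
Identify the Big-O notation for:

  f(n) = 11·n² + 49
O(n²)

The dominant term in 11·n² + 49 is 11·n², which is Θ(n²).
Lower-order terms (49) are asymptotically negligible.
Constants are absorbed, so the tightest bound is O(n²).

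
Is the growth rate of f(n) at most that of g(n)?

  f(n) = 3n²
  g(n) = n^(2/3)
False

f(n) = 3n² is O(n²), and g(n) = n^(2/3) is O(n^(2/3)).
Since O(n²) grows faster than O(n^(2/3)), f(n) = O(g(n)) is false.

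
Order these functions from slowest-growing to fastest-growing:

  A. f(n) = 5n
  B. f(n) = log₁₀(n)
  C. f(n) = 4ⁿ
B < A < C

Comparing growth rates:
B = log₁₀(n) is O(log n)
A = 5n is O(n)
C = 4ⁿ is O(4ⁿ)

Therefore, the order from slowest to fastest is: B < A < C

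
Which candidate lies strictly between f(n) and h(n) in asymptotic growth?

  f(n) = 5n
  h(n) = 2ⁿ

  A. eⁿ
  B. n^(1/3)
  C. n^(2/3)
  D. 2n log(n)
D

We need g(n) with 5n = o(g(n)) and g(n) = o(2ⁿ), i.e. O(n) ≺ g ≺ O(2ⁿ).
Check each option:
  A. eⁿ — O(eⁿ) does not grow strictly slower than h(n)
  B. n^(1/3) — O(n^(1/3)) does not grow strictly faster than f(n)
  C. n^(2/3) — O(n^(2/3)) does not grow strictly faster than f(n)
  D. 2n log(n) — O(n log n) is strictly between O(n) and O(2ⁿ) ✓

Only option D (2n log(n)) lies strictly between.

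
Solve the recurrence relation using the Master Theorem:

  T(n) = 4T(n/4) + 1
Θ(n)

Master Theorem: a = 4, b = 4, f(n) = 1.
Compute the critical exponent d = log₄(4) = 1.
Compare f(n) = Θ(1) against n^d:
  k = 0 < d = 1, so f(n) = O(n^(d-ε)) — Case 1.
  The recursion cost dominates: T(n) = Θ(n^d) = Θ(n).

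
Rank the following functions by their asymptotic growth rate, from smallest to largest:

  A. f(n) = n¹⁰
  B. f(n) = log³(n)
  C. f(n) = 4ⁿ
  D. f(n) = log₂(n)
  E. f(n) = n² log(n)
D < B < E < A < C

Comparing growth rates:
D = log₂(n) is O(log n)
B = log³(n) is O(log³ n)
E = n² log(n) is O(n² log n)
A = n¹⁰ is O(n¹⁰)
C = 4ⁿ is O(4ⁿ)

Therefore, the order from slowest to fastest is: D < B < E < A < C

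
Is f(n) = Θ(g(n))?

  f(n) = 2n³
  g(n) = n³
True

f(n) = 2n³ and g(n) = n³ are both O(n³).
Since they have the same asymptotic growth rate, f(n) = Θ(g(n)) is true.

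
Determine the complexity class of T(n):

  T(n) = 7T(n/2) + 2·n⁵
Θ(n⁵)

Master Theorem: a = 7, b = 2, f(n) = 2·n⁵.
Compute the critical exponent d = log₂(7) = 2.807.
Compare f(n) = Θ(n⁵) against n^d:
  k = 5 > d = 2.807, so f(n) = Ω(n^(d+ε)) — Case 3.
  Regularity: a·(n/b)^5/n^5 = a/b^5 = 7/32 < 1 ✓.
  The top-level work dominates: T(n) = Θ(f(n)) = Θ(n⁵).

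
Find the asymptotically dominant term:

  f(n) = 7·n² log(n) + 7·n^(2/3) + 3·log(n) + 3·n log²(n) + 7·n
7·n² log(n)

Looking at each term:
  - 7·n² log(n) is O(n² log n)
  - 7·n^(2/3) is O(n^(2/3))
  - 3·log(n) is O(log n)
  - 3·n log²(n) is O(n log² n)
  - 7·n is O(n)

The term 7·n² log(n) (O(n² log n)) grows fastest and dominates all others.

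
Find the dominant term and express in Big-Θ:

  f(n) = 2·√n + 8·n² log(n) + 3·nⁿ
Θ(nⁿ)

Order the terms by growth rate: 2·√n ≺ 8·n² log(n) ≺ 3·nⁿ.
The fastest-growing term 3·nⁿ dominates as n → ∞; dropping its constant factor gives Θ(nⁿ).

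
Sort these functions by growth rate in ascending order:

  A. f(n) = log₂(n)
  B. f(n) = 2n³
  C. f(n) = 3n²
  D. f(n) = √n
A < D < C < B

Comparing growth rates:
A = log₂(n) is O(log n)
D = √n is O(√n)
C = 3n² is O(n²)
B = 2n³ is O(n³)

Therefore, the order from slowest to fastest is: A < D < C < B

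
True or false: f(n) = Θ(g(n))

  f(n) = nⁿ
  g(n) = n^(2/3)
False

f(n) = nⁿ is O(nⁿ), and g(n) = n^(2/3) is O(n^(2/3)).
Since they have different growth rates, f(n) = Θ(g(n)) is false.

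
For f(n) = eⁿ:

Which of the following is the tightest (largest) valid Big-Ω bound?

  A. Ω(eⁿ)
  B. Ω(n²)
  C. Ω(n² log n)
A

f(n) = eⁿ is Ω(eⁿ).
All listed options are valid Big-Ω bounds (lower bounds),
but Ω(eⁿ) is the tightest (largest valid bound).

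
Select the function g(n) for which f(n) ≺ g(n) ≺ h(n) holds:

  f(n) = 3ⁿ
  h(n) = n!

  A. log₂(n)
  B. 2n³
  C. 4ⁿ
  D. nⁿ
C

We need g(n) with 3ⁿ = o(g(n)) and g(n) = o(n!), i.e. O(3ⁿ) ≺ g ≺ O(n!).
Check each option:
  A. log₂(n) — O(log n) does not grow strictly faster than f(n)
  B. 2n³ — O(n³) does not grow strictly faster than f(n)
  C. 4ⁿ — O(4ⁿ) is strictly between O(3ⁿ) and O(n!) ✓
  D. nⁿ — O(nⁿ) does not grow strictly slower than h(n)

Only option C (4ⁿ) lies strictly between.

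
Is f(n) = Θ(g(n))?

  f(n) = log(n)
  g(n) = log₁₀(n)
True

f(n) = log(n) and g(n) = log₁₀(n) are both O(log n).
Since they have the same asymptotic growth rate, f(n) = Θ(g(n)) is true.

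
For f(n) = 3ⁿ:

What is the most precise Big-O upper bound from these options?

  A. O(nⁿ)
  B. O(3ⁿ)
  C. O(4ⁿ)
B

f(n) = 3ⁿ is O(3ⁿ).
All listed options are valid Big-O bounds (upper bounds),
but O(3ⁿ) is the tightest (smallest valid bound).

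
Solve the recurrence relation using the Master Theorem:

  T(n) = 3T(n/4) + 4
Θ(n^log₄(3))

Master Theorem: a = 3, b = 4, f(n) = 4.
Compute the critical exponent d = log₄(3) = 0.792.
Compare f(n) = Θ(1) against n^d:
  k = 0 < d = 0.792, so f(n) = O(n^(d-ε)) — Case 1.
  The recursion cost dominates: T(n) = Θ(n^d) = Θ(n^log₄(3)).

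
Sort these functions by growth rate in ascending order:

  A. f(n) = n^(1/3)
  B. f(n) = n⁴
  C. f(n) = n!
A < B < C

Comparing growth rates:
A = n^(1/3) is O(n^(1/3))
B = n⁴ is O(n⁴)
C = n! is O(n!)

Therefore, the order from slowest to fastest is: A < B < C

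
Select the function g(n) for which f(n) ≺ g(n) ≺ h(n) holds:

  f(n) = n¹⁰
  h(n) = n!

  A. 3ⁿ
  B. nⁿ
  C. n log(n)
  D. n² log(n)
A

We need g(n) with n¹⁰ = o(g(n)) and g(n) = o(n!), i.e. O(n¹⁰) ≺ g ≺ O(n!).
Check each option:
  A. 3ⁿ — O(3ⁿ) is strictly between O(n¹⁰) and O(n!) ✓
  B. nⁿ — O(nⁿ) does not grow strictly slower than h(n)
  C. n log(n) — O(n log n) does not grow strictly faster than f(n)
  D. n² log(n) — O(n² log n) does not grow strictly faster than f(n)

Only option A (3ⁿ) lies strictly between.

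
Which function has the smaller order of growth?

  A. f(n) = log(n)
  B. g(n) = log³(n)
A

f(n) = log(n) is O(log n), while g(n) = log³(n) is O(log³ n).
Since O(log n) grows slower than O(log³ n), f(n) is dominated.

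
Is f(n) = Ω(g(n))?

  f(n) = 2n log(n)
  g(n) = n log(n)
True

f(n) = 2n log(n) and g(n) = n log(n) are both O(n log n).
Big-Ω permits equal growth rates (f ≥ c·g for some c > 0), so f(n) = Ω(g(n)) is true.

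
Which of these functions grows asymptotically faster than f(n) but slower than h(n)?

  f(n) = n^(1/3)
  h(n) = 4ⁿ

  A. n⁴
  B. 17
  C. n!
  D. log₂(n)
A

We need g(n) with n^(1/3) = o(g(n)) and g(n) = o(4ⁿ), i.e. O(n^(1/3)) ≺ g ≺ O(4ⁿ).
Check each option:
  A. n⁴ — O(n⁴) is strictly between O(n^(1/3)) and O(4ⁿ) ✓
  B. 17 — O(1) does not grow strictly faster than f(n)
  C. n! — O(n!) does not grow strictly slower than h(n)
  D. log₂(n) — O(log n) does not grow strictly faster than f(n)

Only option A (n⁴) lies strictly between.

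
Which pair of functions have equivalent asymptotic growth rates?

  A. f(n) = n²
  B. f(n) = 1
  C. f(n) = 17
B and C

Examining each function:
  A. n² is O(n²)
  B. 1 is O(1)
  C. 17 is O(1)

Functions B and C both have the same complexity class.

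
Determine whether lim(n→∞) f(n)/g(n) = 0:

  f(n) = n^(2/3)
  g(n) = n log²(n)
True

f(n) = n^(2/3) is O(n^(2/3)), and g(n) = n log²(n) is O(n log² n).
Since O(n^(2/3)) grows strictly slower than O(n log² n), f(n) = o(g(n)) is true.
This means lim(n→∞) f(n)/g(n) = 0.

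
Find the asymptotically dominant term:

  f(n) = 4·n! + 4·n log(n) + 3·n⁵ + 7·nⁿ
7·nⁿ

Looking at each term:
  - 4·n! is O(n!)
  - 4·n log(n) is O(n log n)
  - 3·n⁵ is O(n⁵)
  - 7·nⁿ is O(nⁿ)

The term 7·nⁿ (O(nⁿ)) grows fastest and dominates all others.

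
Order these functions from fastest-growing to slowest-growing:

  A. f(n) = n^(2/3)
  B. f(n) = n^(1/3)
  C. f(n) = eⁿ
C > A > B

Comparing growth rates:
C = eⁿ is O(eⁿ)
A = n^(2/3) is O(n^(2/3))
B = n^(1/3) is O(n^(1/3))

Therefore, the order from fastest to slowest is: C > A > B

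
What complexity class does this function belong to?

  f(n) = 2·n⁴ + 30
O(n⁴)

The dominant term in 2·n⁴ + 30 is 2·n⁴, which is Θ(n⁴).
Lower-order terms (30) are asymptotically negligible.
Constants are absorbed, so the tightest bound is O(n⁴).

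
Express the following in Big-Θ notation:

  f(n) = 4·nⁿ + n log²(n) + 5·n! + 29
Θ(nⁿ)

Order the terms by growth rate: 29 ≺ n log²(n) ≺ 5·n! ≺ 4·nⁿ.
The fastest-growing term 4·nⁿ dominates as n → ∞; dropping its constant factor gives Θ(nⁿ).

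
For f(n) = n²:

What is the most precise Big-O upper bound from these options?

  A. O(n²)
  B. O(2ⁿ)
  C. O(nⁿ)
A

f(n) = n² is O(n²).
All listed options are valid Big-O bounds (upper bounds),
but O(n²) is the tightest (smallest valid bound).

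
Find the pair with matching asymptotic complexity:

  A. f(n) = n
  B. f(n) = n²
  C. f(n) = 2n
A and C

Examining each function:
  A. n is O(n)
  B. n² is O(n²)
  C. 2n is O(n)

Functions A and C both have the same complexity class.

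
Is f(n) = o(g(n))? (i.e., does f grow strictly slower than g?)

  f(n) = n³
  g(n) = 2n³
False

f(n) = n³ is O(n³), and g(n) = 2n³ is O(n³).
Since they have the same growth rate, f(n) = o(g(n)) is false.
(f = o(g) requires f to grow strictly slower, not equal.)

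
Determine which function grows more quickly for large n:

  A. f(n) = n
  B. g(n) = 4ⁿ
B

f(n) = n is O(n), while g(n) = 4ⁿ is O(4ⁿ).
Since O(4ⁿ) grows faster than O(n), g(n) dominates.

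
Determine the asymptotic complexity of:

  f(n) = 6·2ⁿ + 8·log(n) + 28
O(2ⁿ)

The dominant term in 6·2ⁿ + 8·log(n) + 28 is 6·2ⁿ, which is Θ(2ⁿ).
Lower-order terms (8·log(n), 28) are asymptotically negligible.
Constants are absorbed, so the tightest bound is O(2ⁿ).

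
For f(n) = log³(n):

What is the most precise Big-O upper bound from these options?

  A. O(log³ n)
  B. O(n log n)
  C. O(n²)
A

f(n) = log³(n) is O(log³ n).
All listed options are valid Big-O bounds (upper bounds),
but O(log³ n) is the tightest (smallest valid bound).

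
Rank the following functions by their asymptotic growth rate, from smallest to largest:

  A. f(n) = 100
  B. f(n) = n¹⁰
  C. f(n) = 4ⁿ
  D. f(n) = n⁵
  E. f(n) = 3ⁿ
A < D < B < E < C

Comparing growth rates:
A = 100 is O(1)
D = n⁵ is O(n⁵)
B = n¹⁰ is O(n¹⁰)
E = 3ⁿ is O(3ⁿ)
C = 4ⁿ is O(4ⁿ)

Therefore, the order from slowest to fastest is: A < D < B < E < C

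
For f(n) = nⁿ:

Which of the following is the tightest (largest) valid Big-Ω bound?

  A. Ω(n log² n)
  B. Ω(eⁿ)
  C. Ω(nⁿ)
C

f(n) = nⁿ is Ω(nⁿ).
All listed options are valid Big-Ω bounds (lower bounds),
but Ω(nⁿ) is the tightest (largest valid bound).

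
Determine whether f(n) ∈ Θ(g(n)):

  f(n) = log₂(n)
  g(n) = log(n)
True

f(n) = log₂(n) and g(n) = log(n) are both O(log n).
Since they have the same asymptotic growth rate, f(n) = Θ(g(n)) is true.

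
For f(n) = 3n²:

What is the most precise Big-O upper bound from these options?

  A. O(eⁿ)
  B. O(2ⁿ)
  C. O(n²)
C

f(n) = 3n² is O(n²).
All listed options are valid Big-O bounds (upper bounds),
but O(n²) is the tightest (smallest valid bound).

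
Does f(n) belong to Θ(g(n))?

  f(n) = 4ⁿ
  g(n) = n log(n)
False

f(n) = 4ⁿ is O(4ⁿ), and g(n) = n log(n) is O(n log n).
Since they have different growth rates, f(n) = Θ(g(n)) is false.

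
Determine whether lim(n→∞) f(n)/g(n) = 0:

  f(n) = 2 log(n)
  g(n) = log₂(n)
False

f(n) = 2 log(n) is O(log n), and g(n) = log₂(n) is O(log n).
Since they have the same growth rate, f(n) = o(g(n)) is false.
(f = o(g) requires f to grow strictly slower, not equal.)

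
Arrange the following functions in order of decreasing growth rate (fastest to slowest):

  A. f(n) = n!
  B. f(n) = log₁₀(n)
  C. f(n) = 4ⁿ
A > C > B

Comparing growth rates:
A = n! is O(n!)
C = 4ⁿ is O(4ⁿ)
B = log₁₀(n) is O(log n)

Therefore, the order from fastest to slowest is: A > C > B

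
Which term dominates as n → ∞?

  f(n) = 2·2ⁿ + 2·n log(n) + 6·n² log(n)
2·2ⁿ

Looking at each term:
  - 2·2ⁿ is O(2ⁿ)
  - 2·n log(n) is O(n log n)
  - 6·n² log(n) is O(n² log n)

The term 2·2ⁿ (O(2ⁿ)) grows fastest and dominates all others.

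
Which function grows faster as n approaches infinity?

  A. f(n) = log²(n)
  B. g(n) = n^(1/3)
B

f(n) = log²(n) is O(log² n), while g(n) = n^(1/3) is O(n^(1/3)).
Since O(n^(1/3)) grows faster than O(log² n), g(n) dominates.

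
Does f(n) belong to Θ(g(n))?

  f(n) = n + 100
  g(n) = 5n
True

f(n) = n + 100 and g(n) = 5n are both O(n).
Since they have the same asymptotic growth rate, f(n) = Θ(g(n)) is true.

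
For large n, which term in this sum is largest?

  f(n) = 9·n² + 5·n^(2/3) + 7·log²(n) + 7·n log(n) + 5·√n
9·n²

Looking at each term:
  - 9·n² is O(n²)
  - 5·n^(2/3) is O(n^(2/3))
  - 7·log²(n) is O(log² n)
  - 7·n log(n) is O(n log n)
  - 5·√n is O(√n)

The term 9·n² (O(n²)) grows fastest and dominates all others.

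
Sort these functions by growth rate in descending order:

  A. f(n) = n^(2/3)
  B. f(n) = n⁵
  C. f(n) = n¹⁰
C > B > A

Comparing growth rates:
C = n¹⁰ is O(n¹⁰)
B = n⁵ is O(n⁵)
A = n^(2/3) is O(n^(2/3))

Therefore, the order from fastest to slowest is: C > B > A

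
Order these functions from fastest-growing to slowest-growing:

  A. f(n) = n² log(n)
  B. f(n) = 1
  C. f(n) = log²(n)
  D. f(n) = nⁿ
D > A > C > B

Comparing growth rates:
D = nⁿ is O(nⁿ)
A = n² log(n) is O(n² log n)
C = log²(n) is O(log² n)
B = 1 is O(1)

Therefore, the order from fastest to slowest is: D > A > C > B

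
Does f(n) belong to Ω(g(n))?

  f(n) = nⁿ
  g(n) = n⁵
True

f(n) = nⁿ is O(nⁿ), and g(n) = n⁵ is O(n⁵).
Since O(nⁿ) grows at least as fast as O(n⁵), f(n) = Ω(g(n)) is true.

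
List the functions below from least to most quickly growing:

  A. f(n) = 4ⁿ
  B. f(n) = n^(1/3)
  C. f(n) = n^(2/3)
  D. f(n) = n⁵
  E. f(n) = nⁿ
B < C < D < A < E

Comparing growth rates:
B = n^(1/3) is O(n^(1/3))
C = n^(2/3) is O(n^(2/3))
D = n⁵ is O(n⁵)
A = 4ⁿ is O(4ⁿ)
E = nⁿ is O(nⁿ)

Therefore, the order from slowest to fastest is: B < C < D < A < E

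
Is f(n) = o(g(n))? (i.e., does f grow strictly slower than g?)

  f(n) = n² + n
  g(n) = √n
False

f(n) = n² + n is O(n²), and g(n) = √n is O(√n).
Since O(n²) grows faster than or equal to O(√n), f(n) = o(g(n)) is false.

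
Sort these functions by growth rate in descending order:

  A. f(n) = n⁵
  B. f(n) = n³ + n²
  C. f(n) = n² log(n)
A > B > C

Comparing growth rates:
A = n⁵ is O(n⁵)
B = n³ + n² is O(n³)
C = n² log(n) is O(n² log n)

Therefore, the order from fastest to slowest is: A > B > C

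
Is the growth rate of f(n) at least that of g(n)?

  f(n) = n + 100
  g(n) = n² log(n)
False

f(n) = n + 100 is O(n), and g(n) = n² log(n) is O(n² log n).
Since O(n) grows slower than O(n² log n), f(n) = Ω(g(n)) is false.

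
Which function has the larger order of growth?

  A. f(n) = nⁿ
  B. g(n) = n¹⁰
A

f(n) = nⁿ is O(nⁿ), while g(n) = n¹⁰ is O(n¹⁰).
Since O(nⁿ) grows faster than O(n¹⁰), f(n) dominates.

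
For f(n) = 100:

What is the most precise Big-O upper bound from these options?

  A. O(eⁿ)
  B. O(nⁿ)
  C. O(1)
C

f(n) = 100 is O(1).
All listed options are valid Big-O bounds (upper bounds),
but O(1) is the tightest (smallest valid bound).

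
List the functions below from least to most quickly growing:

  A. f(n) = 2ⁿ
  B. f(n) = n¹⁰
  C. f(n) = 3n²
C < B < A

Comparing growth rates:
C = 3n² is O(n²)
B = n¹⁰ is O(n¹⁰)
A = 2ⁿ is O(2ⁿ)

Therefore, the order from slowest to fastest is: C < B < A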